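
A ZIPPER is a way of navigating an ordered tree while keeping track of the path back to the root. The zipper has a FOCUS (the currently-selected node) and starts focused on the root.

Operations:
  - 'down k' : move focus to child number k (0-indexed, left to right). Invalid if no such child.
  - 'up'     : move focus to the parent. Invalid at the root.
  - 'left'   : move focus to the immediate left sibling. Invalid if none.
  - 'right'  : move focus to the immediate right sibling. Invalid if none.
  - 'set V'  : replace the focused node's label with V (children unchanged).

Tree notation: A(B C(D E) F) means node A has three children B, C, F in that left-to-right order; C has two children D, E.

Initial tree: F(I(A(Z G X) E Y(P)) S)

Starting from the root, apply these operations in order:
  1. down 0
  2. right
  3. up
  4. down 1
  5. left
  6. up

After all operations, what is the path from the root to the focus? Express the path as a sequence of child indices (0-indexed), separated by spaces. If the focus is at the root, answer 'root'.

Step 1 (down 0): focus=I path=0 depth=1 children=['A', 'E', 'Y'] left=[] right=['S'] parent=F
Step 2 (right): focus=S path=1 depth=1 children=[] left=['I'] right=[] parent=F
Step 3 (up): focus=F path=root depth=0 children=['I', 'S'] (at root)
Step 4 (down 1): focus=S path=1 depth=1 children=[] left=['I'] right=[] parent=F
Step 5 (left): focus=I path=0 depth=1 children=['A', 'E', 'Y'] left=[] right=['S'] parent=F
Step 6 (up): focus=F path=root depth=0 children=['I', 'S'] (at root)

Answer: root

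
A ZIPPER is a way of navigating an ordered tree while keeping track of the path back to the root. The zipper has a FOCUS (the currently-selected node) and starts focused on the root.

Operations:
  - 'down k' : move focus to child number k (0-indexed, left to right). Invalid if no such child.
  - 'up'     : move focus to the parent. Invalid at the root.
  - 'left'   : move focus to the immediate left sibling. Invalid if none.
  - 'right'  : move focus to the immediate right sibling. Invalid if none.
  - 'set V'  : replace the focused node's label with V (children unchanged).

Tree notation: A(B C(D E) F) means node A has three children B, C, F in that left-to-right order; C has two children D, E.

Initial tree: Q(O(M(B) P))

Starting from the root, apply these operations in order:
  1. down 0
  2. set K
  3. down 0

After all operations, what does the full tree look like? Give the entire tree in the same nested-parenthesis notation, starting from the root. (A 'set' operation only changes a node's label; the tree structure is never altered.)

Answer: Q(K(M(B) P))

Derivation:
Step 1 (down 0): focus=O path=0 depth=1 children=['M', 'P'] left=[] right=[] parent=Q
Step 2 (set K): focus=K path=0 depth=1 children=['M', 'P'] left=[] right=[] parent=Q
Step 3 (down 0): focus=M path=0/0 depth=2 children=['B'] left=[] right=['P'] parent=K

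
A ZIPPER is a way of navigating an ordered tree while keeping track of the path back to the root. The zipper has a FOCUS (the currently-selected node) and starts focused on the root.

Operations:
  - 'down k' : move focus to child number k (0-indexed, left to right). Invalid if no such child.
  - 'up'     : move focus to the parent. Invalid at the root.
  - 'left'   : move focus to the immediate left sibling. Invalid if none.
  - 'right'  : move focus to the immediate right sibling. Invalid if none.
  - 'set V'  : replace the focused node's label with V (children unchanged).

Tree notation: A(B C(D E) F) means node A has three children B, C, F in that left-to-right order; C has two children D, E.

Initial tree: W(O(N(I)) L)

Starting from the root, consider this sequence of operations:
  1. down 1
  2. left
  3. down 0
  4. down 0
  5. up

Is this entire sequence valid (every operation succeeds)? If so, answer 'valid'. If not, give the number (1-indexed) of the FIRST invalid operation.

Answer: valid

Derivation:
Step 1 (down 1): focus=L path=1 depth=1 children=[] left=['O'] right=[] parent=W
Step 2 (left): focus=O path=0 depth=1 children=['N'] left=[] right=['L'] parent=W
Step 3 (down 0): focus=N path=0/0 depth=2 children=['I'] left=[] right=[] parent=O
Step 4 (down 0): focus=I path=0/0/0 depth=3 children=[] left=[] right=[] parent=N
Step 5 (up): focus=N path=0/0 depth=2 children=['I'] left=[] right=[] parent=O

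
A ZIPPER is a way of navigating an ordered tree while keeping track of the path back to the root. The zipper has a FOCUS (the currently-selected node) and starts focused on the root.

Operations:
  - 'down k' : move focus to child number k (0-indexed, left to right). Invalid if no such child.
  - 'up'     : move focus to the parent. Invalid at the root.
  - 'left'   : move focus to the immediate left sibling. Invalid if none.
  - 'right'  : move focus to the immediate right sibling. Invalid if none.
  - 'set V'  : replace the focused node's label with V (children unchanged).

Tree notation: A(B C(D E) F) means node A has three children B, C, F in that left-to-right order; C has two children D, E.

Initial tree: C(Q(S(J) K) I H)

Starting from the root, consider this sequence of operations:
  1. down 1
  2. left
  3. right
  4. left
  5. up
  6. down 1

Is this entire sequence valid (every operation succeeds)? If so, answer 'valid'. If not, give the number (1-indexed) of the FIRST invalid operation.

Answer: valid

Derivation:
Step 1 (down 1): focus=I path=1 depth=1 children=[] left=['Q'] right=['H'] parent=C
Step 2 (left): focus=Q path=0 depth=1 children=['S', 'K'] left=[] right=['I', 'H'] parent=C
Step 3 (right): focus=I path=1 depth=1 children=[] left=['Q'] right=['H'] parent=C
Step 4 (left): focus=Q path=0 depth=1 children=['S', 'K'] left=[] right=['I', 'H'] parent=C
Step 5 (up): focus=C path=root depth=0 children=['Q', 'I', 'H'] (at root)
Step 6 (down 1): focus=I path=1 depth=1 children=[] left=['Q'] right=['H'] parent=C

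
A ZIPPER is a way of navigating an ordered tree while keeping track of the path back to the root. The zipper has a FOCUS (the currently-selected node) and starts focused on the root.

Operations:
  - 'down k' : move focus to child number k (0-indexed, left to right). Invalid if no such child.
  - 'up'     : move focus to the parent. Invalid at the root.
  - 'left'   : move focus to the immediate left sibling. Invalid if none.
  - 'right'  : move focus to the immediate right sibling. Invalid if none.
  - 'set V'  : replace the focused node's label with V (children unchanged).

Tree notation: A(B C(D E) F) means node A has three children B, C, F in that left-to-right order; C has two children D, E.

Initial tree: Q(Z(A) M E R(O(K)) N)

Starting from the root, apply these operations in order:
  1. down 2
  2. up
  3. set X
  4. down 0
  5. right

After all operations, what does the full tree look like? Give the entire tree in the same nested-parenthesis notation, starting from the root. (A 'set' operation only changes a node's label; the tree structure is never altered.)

Step 1 (down 2): focus=E path=2 depth=1 children=[] left=['Z', 'M'] right=['R', 'N'] parent=Q
Step 2 (up): focus=Q path=root depth=0 children=['Z', 'M', 'E', 'R', 'N'] (at root)
Step 3 (set X): focus=X path=root depth=0 children=['Z', 'M', 'E', 'R', 'N'] (at root)
Step 4 (down 0): focus=Z path=0 depth=1 children=['A'] left=[] right=['M', 'E', 'R', 'N'] parent=X
Step 5 (right): focus=M path=1 depth=1 children=[] left=['Z'] right=['E', 'R', 'N'] parent=X

Answer: X(Z(A) M E R(O(K)) N)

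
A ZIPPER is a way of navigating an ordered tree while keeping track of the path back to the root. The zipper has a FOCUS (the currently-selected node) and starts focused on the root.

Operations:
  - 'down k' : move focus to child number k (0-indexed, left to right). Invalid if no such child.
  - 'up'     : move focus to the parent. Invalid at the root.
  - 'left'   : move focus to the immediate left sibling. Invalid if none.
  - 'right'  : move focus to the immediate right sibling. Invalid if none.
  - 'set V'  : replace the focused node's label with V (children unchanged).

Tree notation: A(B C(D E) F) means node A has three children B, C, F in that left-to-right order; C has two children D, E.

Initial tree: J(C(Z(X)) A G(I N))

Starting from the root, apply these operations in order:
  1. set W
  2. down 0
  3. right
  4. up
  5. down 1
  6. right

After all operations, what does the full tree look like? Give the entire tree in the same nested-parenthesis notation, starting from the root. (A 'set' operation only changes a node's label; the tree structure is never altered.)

Step 1 (set W): focus=W path=root depth=0 children=['C', 'A', 'G'] (at root)
Step 2 (down 0): focus=C path=0 depth=1 children=['Z'] left=[] right=['A', 'G'] parent=W
Step 3 (right): focus=A path=1 depth=1 children=[] left=['C'] right=['G'] parent=W
Step 4 (up): focus=W path=root depth=0 children=['C', 'A', 'G'] (at root)
Step 5 (down 1): focus=A path=1 depth=1 children=[] left=['C'] right=['G'] parent=W
Step 6 (right): focus=G path=2 depth=1 children=['I', 'N'] left=['C', 'A'] right=[] parent=W

Answer: W(C(Z(X)) A G(I N))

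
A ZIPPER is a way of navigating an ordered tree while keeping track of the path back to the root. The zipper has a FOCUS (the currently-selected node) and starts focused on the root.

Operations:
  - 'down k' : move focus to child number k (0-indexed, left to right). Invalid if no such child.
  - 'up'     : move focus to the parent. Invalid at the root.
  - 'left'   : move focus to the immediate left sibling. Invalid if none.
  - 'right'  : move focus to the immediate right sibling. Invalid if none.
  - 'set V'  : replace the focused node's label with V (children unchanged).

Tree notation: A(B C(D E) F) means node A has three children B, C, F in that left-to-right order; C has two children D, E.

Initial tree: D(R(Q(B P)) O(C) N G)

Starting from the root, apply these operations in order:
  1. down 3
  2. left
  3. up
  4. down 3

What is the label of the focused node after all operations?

Step 1 (down 3): focus=G path=3 depth=1 children=[] left=['R', 'O', 'N'] right=[] parent=D
Step 2 (left): focus=N path=2 depth=1 children=[] left=['R', 'O'] right=['G'] parent=D
Step 3 (up): focus=D path=root depth=0 children=['R', 'O', 'N', 'G'] (at root)
Step 4 (down 3): focus=G path=3 depth=1 children=[] left=['R', 'O', 'N'] right=[] parent=D

Answer: G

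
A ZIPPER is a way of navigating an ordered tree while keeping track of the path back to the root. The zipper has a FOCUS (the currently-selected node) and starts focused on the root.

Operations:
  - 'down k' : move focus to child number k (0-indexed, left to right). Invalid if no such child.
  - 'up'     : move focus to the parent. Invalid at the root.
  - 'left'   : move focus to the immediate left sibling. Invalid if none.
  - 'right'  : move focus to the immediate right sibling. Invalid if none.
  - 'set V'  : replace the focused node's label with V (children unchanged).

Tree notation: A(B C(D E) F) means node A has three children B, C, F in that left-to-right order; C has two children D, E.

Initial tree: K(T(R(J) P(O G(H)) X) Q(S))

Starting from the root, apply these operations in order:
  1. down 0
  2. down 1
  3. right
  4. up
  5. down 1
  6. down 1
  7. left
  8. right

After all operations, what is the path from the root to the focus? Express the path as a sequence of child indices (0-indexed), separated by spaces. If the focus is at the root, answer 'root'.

Answer: 0 1 1

Derivation:
Step 1 (down 0): focus=T path=0 depth=1 children=['R', 'P', 'X'] left=[] right=['Q'] parent=K
Step 2 (down 1): focus=P path=0/1 depth=2 children=['O', 'G'] left=['R'] right=['X'] parent=T
Step 3 (right): focus=X path=0/2 depth=2 children=[] left=['R', 'P'] right=[] parent=T
Step 4 (up): focus=T path=0 depth=1 children=['R', 'P', 'X'] left=[] right=['Q'] parent=K
Step 5 (down 1): focus=P path=0/1 depth=2 children=['O', 'G'] left=['R'] right=['X'] parent=T
Step 6 (down 1): focus=G path=0/1/1 depth=3 children=['H'] left=['O'] right=[] parent=P
Step 7 (left): focus=O path=0/1/0 depth=3 children=[] left=[] right=['G'] parent=P
Step 8 (right): focus=G path=0/1/1 depth=3 children=['H'] left=['O'] right=[] parent=P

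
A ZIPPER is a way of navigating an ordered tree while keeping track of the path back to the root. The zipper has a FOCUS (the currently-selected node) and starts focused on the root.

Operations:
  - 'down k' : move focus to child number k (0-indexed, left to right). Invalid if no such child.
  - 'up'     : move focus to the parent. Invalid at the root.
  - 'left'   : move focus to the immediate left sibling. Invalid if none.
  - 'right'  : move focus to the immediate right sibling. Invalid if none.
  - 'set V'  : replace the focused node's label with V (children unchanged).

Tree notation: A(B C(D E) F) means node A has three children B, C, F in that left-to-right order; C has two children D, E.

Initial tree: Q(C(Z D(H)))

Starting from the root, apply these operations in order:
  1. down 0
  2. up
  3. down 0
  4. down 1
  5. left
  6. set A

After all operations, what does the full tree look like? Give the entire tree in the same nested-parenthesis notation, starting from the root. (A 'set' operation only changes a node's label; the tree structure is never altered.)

Answer: Q(C(A D(H)))

Derivation:
Step 1 (down 0): focus=C path=0 depth=1 children=['Z', 'D'] left=[] right=[] parent=Q
Step 2 (up): focus=Q path=root depth=0 children=['C'] (at root)
Step 3 (down 0): focus=C path=0 depth=1 children=['Z', 'D'] left=[] right=[] parent=Q
Step 4 (down 1): focus=D path=0/1 depth=2 children=['H'] left=['Z'] right=[] parent=C
Step 5 (left): focus=Z path=0/0 depth=2 children=[] left=[] right=['D'] parent=C
Step 6 (set A): focus=A path=0/0 depth=2 children=[] left=[] right=['D'] parent=C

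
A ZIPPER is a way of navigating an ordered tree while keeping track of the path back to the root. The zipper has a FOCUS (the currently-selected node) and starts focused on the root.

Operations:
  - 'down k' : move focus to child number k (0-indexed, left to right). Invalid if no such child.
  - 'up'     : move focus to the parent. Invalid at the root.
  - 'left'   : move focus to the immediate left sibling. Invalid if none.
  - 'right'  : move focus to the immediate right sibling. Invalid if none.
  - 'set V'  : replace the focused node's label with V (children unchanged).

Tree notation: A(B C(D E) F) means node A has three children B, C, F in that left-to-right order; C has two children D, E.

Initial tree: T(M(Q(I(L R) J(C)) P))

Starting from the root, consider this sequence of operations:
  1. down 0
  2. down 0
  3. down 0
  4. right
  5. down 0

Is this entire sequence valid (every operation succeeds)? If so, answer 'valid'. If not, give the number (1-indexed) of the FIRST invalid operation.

Step 1 (down 0): focus=M path=0 depth=1 children=['Q', 'P'] left=[] right=[] parent=T
Step 2 (down 0): focus=Q path=0/0 depth=2 children=['I', 'J'] left=[] right=['P'] parent=M
Step 3 (down 0): focus=I path=0/0/0 depth=3 children=['L', 'R'] left=[] right=['J'] parent=Q
Step 4 (right): focus=J path=0/0/1 depth=3 children=['C'] left=['I'] right=[] parent=Q
Step 5 (down 0): focus=C path=0/0/1/0 depth=4 children=[] left=[] right=[] parent=J

Answer: valid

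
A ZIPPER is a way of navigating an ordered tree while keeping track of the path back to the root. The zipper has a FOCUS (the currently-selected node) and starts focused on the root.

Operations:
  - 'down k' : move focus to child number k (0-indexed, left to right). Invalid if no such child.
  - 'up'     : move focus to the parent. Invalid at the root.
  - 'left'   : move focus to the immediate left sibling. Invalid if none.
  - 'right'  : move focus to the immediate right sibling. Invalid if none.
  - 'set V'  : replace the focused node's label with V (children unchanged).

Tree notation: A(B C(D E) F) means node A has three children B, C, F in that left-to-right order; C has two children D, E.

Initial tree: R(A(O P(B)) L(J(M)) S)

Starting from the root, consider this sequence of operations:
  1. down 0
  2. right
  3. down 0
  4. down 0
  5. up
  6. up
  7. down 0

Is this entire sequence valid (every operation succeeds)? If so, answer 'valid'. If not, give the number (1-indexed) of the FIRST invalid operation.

Answer: valid

Derivation:
Step 1 (down 0): focus=A path=0 depth=1 children=['O', 'P'] left=[] right=['L', 'S'] parent=R
Step 2 (right): focus=L path=1 depth=1 children=['J'] left=['A'] right=['S'] parent=R
Step 3 (down 0): focus=J path=1/0 depth=2 children=['M'] left=[] right=[] parent=L
Step 4 (down 0): focus=M path=1/0/0 depth=3 children=[] left=[] right=[] parent=J
Step 5 (up): focus=J path=1/0 depth=2 children=['M'] left=[] right=[] parent=L
Step 6 (up): focus=L path=1 depth=1 children=['J'] left=['A'] right=['S'] parent=R
Step 7 (down 0): focus=J path=1/0 depth=2 children=['M'] left=[] right=[] parent=L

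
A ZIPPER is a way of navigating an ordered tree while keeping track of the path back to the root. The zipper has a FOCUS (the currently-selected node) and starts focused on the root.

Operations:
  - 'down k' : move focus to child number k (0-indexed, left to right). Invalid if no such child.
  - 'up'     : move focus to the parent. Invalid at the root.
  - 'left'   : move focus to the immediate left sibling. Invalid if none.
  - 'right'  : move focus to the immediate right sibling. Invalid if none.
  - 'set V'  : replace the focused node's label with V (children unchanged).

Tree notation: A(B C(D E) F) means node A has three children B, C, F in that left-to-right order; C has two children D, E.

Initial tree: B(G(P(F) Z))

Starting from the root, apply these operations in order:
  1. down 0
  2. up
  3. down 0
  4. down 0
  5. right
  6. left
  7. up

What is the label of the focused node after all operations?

Step 1 (down 0): focus=G path=0 depth=1 children=['P', 'Z'] left=[] right=[] parent=B
Step 2 (up): focus=B path=root depth=0 children=['G'] (at root)
Step 3 (down 0): focus=G path=0 depth=1 children=['P', 'Z'] left=[] right=[] parent=B
Step 4 (down 0): focus=P path=0/0 depth=2 children=['F'] left=[] right=['Z'] parent=G
Step 5 (right): focus=Z path=0/1 depth=2 children=[] left=['P'] right=[] parent=G
Step 6 (left): focus=P path=0/0 depth=2 children=['F'] left=[] right=['Z'] parent=G
Step 7 (up): focus=G path=0 depth=1 children=['P', 'Z'] left=[] right=[] parent=B

Answer: G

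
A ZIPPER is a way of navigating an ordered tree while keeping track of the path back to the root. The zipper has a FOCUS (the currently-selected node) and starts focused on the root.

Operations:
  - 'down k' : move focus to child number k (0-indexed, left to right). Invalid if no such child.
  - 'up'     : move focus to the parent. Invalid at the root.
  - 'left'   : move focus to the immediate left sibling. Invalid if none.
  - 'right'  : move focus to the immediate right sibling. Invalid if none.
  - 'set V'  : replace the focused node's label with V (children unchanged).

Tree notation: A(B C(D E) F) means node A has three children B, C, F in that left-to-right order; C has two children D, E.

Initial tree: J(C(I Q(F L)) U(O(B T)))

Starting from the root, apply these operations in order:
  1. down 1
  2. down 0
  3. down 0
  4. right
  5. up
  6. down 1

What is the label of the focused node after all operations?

Answer: T

Derivation:
Step 1 (down 1): focus=U path=1 depth=1 children=['O'] left=['C'] right=[] parent=J
Step 2 (down 0): focus=O path=1/0 depth=2 children=['B', 'T'] left=[] right=[] parent=U
Step 3 (down 0): focus=B path=1/0/0 depth=3 children=[] left=[] right=['T'] parent=O
Step 4 (right): focus=T path=1/0/1 depth=3 children=[] left=['B'] right=[] parent=O
Step 5 (up): focus=O path=1/0 depth=2 children=['B', 'T'] left=[] right=[] parent=U
Step 6 (down 1): focus=T path=1/0/1 depth=3 children=[] left=['B'] right=[] parent=O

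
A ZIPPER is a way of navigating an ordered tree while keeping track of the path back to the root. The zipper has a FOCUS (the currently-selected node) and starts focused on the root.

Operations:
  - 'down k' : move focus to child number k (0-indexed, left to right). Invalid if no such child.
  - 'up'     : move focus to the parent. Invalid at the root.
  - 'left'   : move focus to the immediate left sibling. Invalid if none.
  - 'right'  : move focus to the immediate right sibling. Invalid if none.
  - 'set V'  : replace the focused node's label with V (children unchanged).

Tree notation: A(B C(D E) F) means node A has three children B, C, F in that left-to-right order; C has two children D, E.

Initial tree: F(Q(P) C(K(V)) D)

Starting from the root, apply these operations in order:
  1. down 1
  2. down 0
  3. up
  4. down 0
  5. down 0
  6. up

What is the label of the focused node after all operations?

Step 1 (down 1): focus=C path=1 depth=1 children=['K'] left=['Q'] right=['D'] parent=F
Step 2 (down 0): focus=K path=1/0 depth=2 children=['V'] left=[] right=[] parent=C
Step 3 (up): focus=C path=1 depth=1 children=['K'] left=['Q'] right=['D'] parent=F
Step 4 (down 0): focus=K path=1/0 depth=2 children=['V'] left=[] right=[] parent=C
Step 5 (down 0): focus=V path=1/0/0 depth=3 children=[] left=[] right=[] parent=K
Step 6 (up): focus=K path=1/0 depth=2 children=['V'] left=[] right=[] parent=C

Answer: K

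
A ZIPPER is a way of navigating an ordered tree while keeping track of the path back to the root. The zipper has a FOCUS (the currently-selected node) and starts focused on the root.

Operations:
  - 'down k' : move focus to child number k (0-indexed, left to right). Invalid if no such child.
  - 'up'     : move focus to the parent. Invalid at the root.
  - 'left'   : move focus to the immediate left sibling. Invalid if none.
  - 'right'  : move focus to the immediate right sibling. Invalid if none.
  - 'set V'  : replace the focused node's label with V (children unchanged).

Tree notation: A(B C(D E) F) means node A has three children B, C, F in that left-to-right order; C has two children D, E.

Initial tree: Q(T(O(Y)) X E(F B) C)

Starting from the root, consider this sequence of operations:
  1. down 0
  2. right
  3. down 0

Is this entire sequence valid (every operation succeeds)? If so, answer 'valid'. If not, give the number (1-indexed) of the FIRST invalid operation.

Step 1 (down 0): focus=T path=0 depth=1 children=['O'] left=[] right=['X', 'E', 'C'] parent=Q
Step 2 (right): focus=X path=1 depth=1 children=[] left=['T'] right=['E', 'C'] parent=Q
Step 3 (down 0): INVALID

Answer: 3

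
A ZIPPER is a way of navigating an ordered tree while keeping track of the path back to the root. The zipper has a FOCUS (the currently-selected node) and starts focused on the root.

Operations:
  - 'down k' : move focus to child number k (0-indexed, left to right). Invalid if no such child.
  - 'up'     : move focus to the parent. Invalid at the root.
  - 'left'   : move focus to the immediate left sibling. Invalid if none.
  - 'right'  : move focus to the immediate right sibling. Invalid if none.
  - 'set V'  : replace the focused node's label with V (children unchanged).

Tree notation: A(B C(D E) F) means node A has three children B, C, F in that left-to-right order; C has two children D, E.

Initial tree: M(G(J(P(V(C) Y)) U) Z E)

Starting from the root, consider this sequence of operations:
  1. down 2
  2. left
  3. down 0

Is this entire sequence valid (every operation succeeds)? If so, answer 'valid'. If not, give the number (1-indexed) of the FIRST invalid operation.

Answer: 3

Derivation:
Step 1 (down 2): focus=E path=2 depth=1 children=[] left=['G', 'Z'] right=[] parent=M
Step 2 (left): focus=Z path=1 depth=1 children=[] left=['G'] right=['E'] parent=M
Step 3 (down 0): INVALID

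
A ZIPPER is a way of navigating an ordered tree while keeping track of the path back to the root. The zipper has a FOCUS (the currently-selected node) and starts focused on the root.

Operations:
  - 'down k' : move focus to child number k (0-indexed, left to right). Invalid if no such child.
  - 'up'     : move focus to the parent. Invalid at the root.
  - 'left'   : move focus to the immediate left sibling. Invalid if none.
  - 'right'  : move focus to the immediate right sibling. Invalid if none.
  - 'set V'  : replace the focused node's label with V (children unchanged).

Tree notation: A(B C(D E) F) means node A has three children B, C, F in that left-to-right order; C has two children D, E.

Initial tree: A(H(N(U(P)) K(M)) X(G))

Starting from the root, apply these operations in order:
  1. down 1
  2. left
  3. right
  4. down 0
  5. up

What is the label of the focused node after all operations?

Answer: X

Derivation:
Step 1 (down 1): focus=X path=1 depth=1 children=['G'] left=['H'] right=[] parent=A
Step 2 (left): focus=H path=0 depth=1 children=['N', 'K'] left=[] right=['X'] parent=A
Step 3 (right): focus=X path=1 depth=1 children=['G'] left=['H'] right=[] parent=A
Step 4 (down 0): focus=G path=1/0 depth=2 children=[] left=[] right=[] parent=X
Step 5 (up): focus=X path=1 depth=1 children=['G'] left=['H'] right=[] parent=A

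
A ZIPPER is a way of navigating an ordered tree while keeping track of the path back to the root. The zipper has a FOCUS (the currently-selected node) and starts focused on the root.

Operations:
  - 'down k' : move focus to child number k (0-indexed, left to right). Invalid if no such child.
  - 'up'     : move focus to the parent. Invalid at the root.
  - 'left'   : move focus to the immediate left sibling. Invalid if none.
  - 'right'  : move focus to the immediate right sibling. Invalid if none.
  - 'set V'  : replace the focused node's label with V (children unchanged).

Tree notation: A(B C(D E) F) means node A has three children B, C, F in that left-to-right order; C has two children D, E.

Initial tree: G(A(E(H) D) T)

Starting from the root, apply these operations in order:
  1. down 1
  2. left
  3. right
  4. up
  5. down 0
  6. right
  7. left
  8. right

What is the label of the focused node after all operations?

Step 1 (down 1): focus=T path=1 depth=1 children=[] left=['A'] right=[] parent=G
Step 2 (left): focus=A path=0 depth=1 children=['E', 'D'] left=[] right=['T'] parent=G
Step 3 (right): focus=T path=1 depth=1 children=[] left=['A'] right=[] parent=G
Step 4 (up): focus=G path=root depth=0 children=['A', 'T'] (at root)
Step 5 (down 0): focus=A path=0 depth=1 children=['E', 'D'] left=[] right=['T'] parent=G
Step 6 (right): focus=T path=1 depth=1 children=[] left=['A'] right=[] parent=G
Step 7 (left): focus=A path=0 depth=1 children=['E', 'D'] left=[] right=['T'] parent=G
Step 8 (right): focus=T path=1 depth=1 children=[] left=['A'] right=[] parent=G

Answer: T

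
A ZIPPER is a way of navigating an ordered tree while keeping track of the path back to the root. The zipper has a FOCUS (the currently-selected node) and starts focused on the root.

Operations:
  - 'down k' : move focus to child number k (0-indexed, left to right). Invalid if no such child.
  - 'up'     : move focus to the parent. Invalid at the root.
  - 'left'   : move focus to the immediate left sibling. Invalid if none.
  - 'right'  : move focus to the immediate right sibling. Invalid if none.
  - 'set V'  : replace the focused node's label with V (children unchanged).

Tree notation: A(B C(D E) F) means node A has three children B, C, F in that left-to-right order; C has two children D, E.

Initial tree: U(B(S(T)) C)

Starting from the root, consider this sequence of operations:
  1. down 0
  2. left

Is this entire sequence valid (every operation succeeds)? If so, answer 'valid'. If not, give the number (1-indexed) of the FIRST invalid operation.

Step 1 (down 0): focus=B path=0 depth=1 children=['S'] left=[] right=['C'] parent=U
Step 2 (left): INVALID

Answer: 2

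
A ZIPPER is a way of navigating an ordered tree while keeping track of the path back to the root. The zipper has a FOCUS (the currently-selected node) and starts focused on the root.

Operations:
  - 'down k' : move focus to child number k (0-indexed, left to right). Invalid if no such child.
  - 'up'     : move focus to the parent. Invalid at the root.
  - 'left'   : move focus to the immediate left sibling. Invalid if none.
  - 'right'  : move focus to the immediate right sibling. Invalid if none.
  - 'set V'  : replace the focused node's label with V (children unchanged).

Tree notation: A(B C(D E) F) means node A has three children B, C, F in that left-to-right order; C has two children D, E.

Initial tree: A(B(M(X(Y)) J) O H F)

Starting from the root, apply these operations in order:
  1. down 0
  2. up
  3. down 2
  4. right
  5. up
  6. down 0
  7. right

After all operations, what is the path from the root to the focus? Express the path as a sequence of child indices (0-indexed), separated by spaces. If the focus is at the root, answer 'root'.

Answer: 1

Derivation:
Step 1 (down 0): focus=B path=0 depth=1 children=['M', 'J'] left=[] right=['O', 'H', 'F'] parent=A
Step 2 (up): focus=A path=root depth=0 children=['B', 'O', 'H', 'F'] (at root)
Step 3 (down 2): focus=H path=2 depth=1 children=[] left=['B', 'O'] right=['F'] parent=A
Step 4 (right): focus=F path=3 depth=1 children=[] left=['B', 'O', 'H'] right=[] parent=A
Step 5 (up): focus=A path=root depth=0 children=['B', 'O', 'H', 'F'] (at root)
Step 6 (down 0): focus=B path=0 depth=1 children=['M', 'J'] left=[] right=['O', 'H', 'F'] parent=A
Step 7 (right): focus=O path=1 depth=1 children=[] left=['B'] right=['H', 'F'] parent=A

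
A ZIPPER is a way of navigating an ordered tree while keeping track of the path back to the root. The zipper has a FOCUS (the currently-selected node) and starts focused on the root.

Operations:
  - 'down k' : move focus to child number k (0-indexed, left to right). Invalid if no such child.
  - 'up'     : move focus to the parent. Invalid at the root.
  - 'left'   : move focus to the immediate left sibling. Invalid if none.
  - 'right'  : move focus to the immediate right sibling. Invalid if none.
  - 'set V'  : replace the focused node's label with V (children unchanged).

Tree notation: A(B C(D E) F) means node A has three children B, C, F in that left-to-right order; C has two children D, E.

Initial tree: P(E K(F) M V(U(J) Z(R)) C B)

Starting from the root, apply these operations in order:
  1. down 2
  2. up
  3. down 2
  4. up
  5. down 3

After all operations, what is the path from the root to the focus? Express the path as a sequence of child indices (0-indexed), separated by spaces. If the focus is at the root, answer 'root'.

Step 1 (down 2): focus=M path=2 depth=1 children=[] left=['E', 'K'] right=['V', 'C', 'B'] parent=P
Step 2 (up): focus=P path=root depth=0 children=['E', 'K', 'M', 'V', 'C', 'B'] (at root)
Step 3 (down 2): focus=M path=2 depth=1 children=[] left=['E', 'K'] right=['V', 'C', 'B'] parent=P
Step 4 (up): focus=P path=root depth=0 children=['E', 'K', 'M', 'V', 'C', 'B'] (at root)
Step 5 (down 3): focus=V path=3 depth=1 children=['U', 'Z'] left=['E', 'K', 'M'] right=['C', 'B'] parent=P

Answer: 3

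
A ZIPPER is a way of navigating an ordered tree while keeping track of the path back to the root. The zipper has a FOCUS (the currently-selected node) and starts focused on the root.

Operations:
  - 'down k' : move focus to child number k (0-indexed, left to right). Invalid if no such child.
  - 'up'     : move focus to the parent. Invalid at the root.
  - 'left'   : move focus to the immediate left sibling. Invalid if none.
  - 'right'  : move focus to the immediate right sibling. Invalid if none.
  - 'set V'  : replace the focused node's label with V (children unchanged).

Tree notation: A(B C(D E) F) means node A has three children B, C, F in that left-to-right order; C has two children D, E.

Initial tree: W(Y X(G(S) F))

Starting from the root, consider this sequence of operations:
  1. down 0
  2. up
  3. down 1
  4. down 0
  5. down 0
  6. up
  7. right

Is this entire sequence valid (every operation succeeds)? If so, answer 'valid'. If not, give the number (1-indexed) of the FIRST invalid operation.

Step 1 (down 0): focus=Y path=0 depth=1 children=[] left=[] right=['X'] parent=W
Step 2 (up): focus=W path=root depth=0 children=['Y', 'X'] (at root)
Step 3 (down 1): focus=X path=1 depth=1 children=['G', 'F'] left=['Y'] right=[] parent=W
Step 4 (down 0): focus=G path=1/0 depth=2 children=['S'] left=[] right=['F'] parent=X
Step 5 (down 0): focus=S path=1/0/0 depth=3 children=[] left=[] right=[] parent=G
Step 6 (up): focus=G path=1/0 depth=2 children=['S'] left=[] right=['F'] parent=X
Step 7 (right): focus=F path=1/1 depth=2 children=[] left=['G'] right=[] parent=X

Answer: valid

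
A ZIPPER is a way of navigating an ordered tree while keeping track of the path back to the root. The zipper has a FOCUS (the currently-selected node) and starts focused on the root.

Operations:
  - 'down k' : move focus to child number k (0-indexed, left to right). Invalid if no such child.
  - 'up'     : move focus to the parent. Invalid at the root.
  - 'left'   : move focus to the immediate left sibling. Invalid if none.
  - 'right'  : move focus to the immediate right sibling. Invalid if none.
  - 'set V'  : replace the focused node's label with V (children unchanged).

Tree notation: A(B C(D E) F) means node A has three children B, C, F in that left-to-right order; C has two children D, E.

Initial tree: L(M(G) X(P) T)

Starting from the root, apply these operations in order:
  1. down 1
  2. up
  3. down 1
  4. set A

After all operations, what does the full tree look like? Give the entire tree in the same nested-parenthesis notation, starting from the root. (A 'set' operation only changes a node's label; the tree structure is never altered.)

Step 1 (down 1): focus=X path=1 depth=1 children=['P'] left=['M'] right=['T'] parent=L
Step 2 (up): focus=L path=root depth=0 children=['M', 'X', 'T'] (at root)
Step 3 (down 1): focus=X path=1 depth=1 children=['P'] left=['M'] right=['T'] parent=L
Step 4 (set A): focus=A path=1 depth=1 children=['P'] left=['M'] right=['T'] parent=L

Answer: L(M(G) A(P) T)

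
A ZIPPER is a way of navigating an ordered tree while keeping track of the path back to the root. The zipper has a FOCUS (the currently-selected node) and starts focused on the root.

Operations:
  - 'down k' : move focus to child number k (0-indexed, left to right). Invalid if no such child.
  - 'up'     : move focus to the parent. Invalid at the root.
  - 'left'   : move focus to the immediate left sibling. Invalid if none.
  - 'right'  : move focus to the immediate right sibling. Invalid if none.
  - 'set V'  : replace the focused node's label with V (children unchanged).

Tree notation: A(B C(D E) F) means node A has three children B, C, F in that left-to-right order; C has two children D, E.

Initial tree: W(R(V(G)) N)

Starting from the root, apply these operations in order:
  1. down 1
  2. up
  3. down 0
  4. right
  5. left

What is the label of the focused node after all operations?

Answer: R

Derivation:
Step 1 (down 1): focus=N path=1 depth=1 children=[] left=['R'] right=[] parent=W
Step 2 (up): focus=W path=root depth=0 children=['R', 'N'] (at root)
Step 3 (down 0): focus=R path=0 depth=1 children=['V'] left=[] right=['N'] parent=W
Step 4 (right): focus=N path=1 depth=1 children=[] left=['R'] right=[] parent=W
Step 5 (left): focus=R path=0 depth=1 children=['V'] left=[] right=['N'] parent=W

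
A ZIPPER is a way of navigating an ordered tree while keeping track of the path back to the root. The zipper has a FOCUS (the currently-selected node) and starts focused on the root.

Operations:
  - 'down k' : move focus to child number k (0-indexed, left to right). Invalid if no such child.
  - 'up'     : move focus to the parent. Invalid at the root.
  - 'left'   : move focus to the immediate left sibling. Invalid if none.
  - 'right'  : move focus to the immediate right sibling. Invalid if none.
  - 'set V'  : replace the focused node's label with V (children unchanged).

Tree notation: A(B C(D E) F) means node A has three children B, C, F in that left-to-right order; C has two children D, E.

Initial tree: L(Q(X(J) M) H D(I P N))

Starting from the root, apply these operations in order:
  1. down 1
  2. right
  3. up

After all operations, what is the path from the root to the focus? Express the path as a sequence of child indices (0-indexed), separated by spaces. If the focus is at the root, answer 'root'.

Answer: root

Derivation:
Step 1 (down 1): focus=H path=1 depth=1 children=[] left=['Q'] right=['D'] parent=L
Step 2 (right): focus=D path=2 depth=1 children=['I', 'P', 'N'] left=['Q', 'H'] right=[] parent=L
Step 3 (up): focus=L path=root depth=0 children=['Q', 'H', 'D'] (at root)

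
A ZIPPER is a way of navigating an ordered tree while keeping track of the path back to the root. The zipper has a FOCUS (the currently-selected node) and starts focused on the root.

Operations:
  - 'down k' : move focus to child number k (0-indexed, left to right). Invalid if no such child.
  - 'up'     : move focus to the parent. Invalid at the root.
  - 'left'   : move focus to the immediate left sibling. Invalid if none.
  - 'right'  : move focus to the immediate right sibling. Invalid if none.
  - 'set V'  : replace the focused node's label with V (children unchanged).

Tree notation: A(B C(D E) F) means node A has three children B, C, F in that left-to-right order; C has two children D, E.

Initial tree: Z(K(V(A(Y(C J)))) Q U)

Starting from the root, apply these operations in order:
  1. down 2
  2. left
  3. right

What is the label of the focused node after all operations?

Answer: U

Derivation:
Step 1 (down 2): focus=U path=2 depth=1 children=[] left=['K', 'Q'] right=[] parent=Z
Step 2 (left): focus=Q path=1 depth=1 children=[] left=['K'] right=['U'] parent=Z
Step 3 (right): focus=U path=2 depth=1 children=[] left=['K', 'Q'] right=[] parent=Z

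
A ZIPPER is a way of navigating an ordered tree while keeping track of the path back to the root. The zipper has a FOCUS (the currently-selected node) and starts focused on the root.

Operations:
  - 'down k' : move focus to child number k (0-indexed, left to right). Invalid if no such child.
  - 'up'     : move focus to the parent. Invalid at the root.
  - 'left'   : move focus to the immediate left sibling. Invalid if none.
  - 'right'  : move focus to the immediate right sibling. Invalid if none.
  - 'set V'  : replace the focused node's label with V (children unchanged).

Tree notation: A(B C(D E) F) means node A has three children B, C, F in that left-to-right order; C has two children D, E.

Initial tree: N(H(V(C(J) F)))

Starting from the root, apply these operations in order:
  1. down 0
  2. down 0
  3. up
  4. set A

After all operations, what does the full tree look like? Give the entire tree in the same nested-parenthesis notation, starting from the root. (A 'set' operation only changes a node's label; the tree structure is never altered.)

Answer: N(A(V(C(J) F)))

Derivation:
Step 1 (down 0): focus=H path=0 depth=1 children=['V'] left=[] right=[] parent=N
Step 2 (down 0): focus=V path=0/0 depth=2 children=['C', 'F'] left=[] right=[] parent=H
Step 3 (up): focus=H path=0 depth=1 children=['V'] left=[] right=[] parent=N
Step 4 (set A): focus=A path=0 depth=1 children=['V'] left=[] right=[] parent=N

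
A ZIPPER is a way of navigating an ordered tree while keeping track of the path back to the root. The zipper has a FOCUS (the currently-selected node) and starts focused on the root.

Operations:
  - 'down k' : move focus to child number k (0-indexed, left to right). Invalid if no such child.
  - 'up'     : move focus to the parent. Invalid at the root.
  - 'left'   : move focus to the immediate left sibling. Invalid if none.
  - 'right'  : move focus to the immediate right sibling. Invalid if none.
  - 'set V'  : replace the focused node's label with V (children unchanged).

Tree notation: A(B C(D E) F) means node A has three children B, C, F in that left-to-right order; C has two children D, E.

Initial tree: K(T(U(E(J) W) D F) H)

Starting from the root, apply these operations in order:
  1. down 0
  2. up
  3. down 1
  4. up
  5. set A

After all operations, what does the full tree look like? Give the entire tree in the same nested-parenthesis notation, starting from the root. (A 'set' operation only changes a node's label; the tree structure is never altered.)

Step 1 (down 0): focus=T path=0 depth=1 children=['U', 'D', 'F'] left=[] right=['H'] parent=K
Step 2 (up): focus=K path=root depth=0 children=['T', 'H'] (at root)
Step 3 (down 1): focus=H path=1 depth=1 children=[] left=['T'] right=[] parent=K
Step 4 (up): focus=K path=root depth=0 children=['T', 'H'] (at root)
Step 5 (set A): focus=A path=root depth=0 children=['T', 'H'] (at root)

Answer: A(T(U(E(J) W) D F) H)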